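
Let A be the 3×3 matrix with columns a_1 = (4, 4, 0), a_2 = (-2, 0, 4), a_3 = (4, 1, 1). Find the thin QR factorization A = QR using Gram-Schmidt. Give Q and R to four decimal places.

Q = [[0.7071, -0.2357, 0.6667], [0.7071, 0.2357, -0.6667], [0.0000, 0.9428, 0.3333]], R = [[5.6569, -1.4142, 3.5355], [0.0000, 4.2426, 0.2357], [0.0000, 0.0000, 2.3333]]

a_1 = (4, 4, 0); ‖a_1‖ = 5.6569, so q_1 = (0.7071, 0.7071, 0.0000).
q_1·a_2 = 0.7071·(-2) + 0.7071·0 + 0.0000·4 = -1.4142.
u_2 = a_2 + 1.4142·q_1 = (-1.0000, 1.0000, 4.0000).
‖u_2‖ = 4.2426, so q_2 = (-0.2357, 0.2357, 0.9428).
q_1·a_3 = 0.7071·4 + 0.7071·1 + 0.0000·1 = 3.5355; q_2·a_3 = (-0.2357)·4 + 0.2357·1 + 0.9428·1 = 0.2357.
u_3 = a_3 − 3.5355·q_1 − 0.2357·q_2 = (1.5556, -1.5556, 0.7778).
‖u_3‖ = 2.3333, so q_3 = (0.6667, -0.6667, 0.3333).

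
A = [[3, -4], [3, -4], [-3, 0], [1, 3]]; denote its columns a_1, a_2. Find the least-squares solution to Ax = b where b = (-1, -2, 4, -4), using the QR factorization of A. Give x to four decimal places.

a_1 = (3, 3, -3, 1); ‖a_1‖ = 5.2915, so e_1 = (0.5669, 0.5669, -0.5669, 0.1890).
e_1·a_2 = 0.5669·(-4) + 0.5669·(-4) + (-0.5669)·0 + 0.1890·3 = -3.9686.
u_2 = a_2 + 3.9686·e_1 = (-1.7500, -1.7500, -2.2500, 3.7500).
‖u_2‖ = 5.0249, so e_2 = (-0.3483, -0.3483, -0.4478, 0.7463).
Qᵀb = (-4.7246, -3.7314).
Back-substitute: x_2 = -3.7314/5.0249 = -0.7426.
x_1 = (-4.7246 + 3.9686·(-0.7426))/5.2915 = -1.4498.

x = (-1.4498, -0.7426)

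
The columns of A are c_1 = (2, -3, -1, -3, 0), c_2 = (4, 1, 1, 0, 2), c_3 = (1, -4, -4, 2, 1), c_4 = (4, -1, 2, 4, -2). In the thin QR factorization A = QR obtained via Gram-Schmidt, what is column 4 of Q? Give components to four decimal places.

q_4 = (0.3224, -0.3088, 0.4092, 0.3873, -0.6951)

c_1 = (2, -3, -1, -3, 0); ‖c_1‖ = 4.7958, so q_1 = (0.4170, -0.6255, -0.2085, -0.6255, 0.0000).
q_1·c_2 = 0.4170·4 + (-0.6255)·1 + (-0.2085)·1 + (-0.6255)·0 + 0.0000·2 = 0.8341.
u_2 = c_2 − 0.8341·q_1 = (3.6522, 1.5217, 1.1739, 0.5217, 2.0000).
‖u_2‖ = 4.6157, so q_2 = (0.7913, 0.3297, 0.2543, 0.1130, 0.4333).
q_1·c_3 = 0.4170·1 + (-0.6255)·(-4) + (-0.2085)·(-4) + (-0.6255)·2 + 0.0000·1 = 2.5022; q_2·c_3 = 0.7913·1 + 0.3297·(-4) + 0.2543·(-4) + 0.1130·2 + 0.4333·1 = -0.8855.
u_3 = c_3 − 2.5022·q_1 + 0.8855·q_2 = (0.6571, -2.1429, -3.2531, 3.6653, 1.3837).
‖u_3‖ = 5.5637, so q_3 = (0.1181, -0.3851, -0.5847, 0.6588, 0.2487).
q_1·c_4 = 0.4170·4 + (-0.6255)·(-1) + (-0.2085)·2 + (-0.6255)·4 + 0.0000·(-2) = -0.6255; q_2·c_4 = 0.7913·4 + 0.3297·(-1) + 0.2543·2 + 0.1130·4 + 0.4333·(-2) = 2.9295; q_3·c_4 = 0.1181·4 + (-0.3851)·(-1) + (-0.5847)·2 + 0.6588·4 + 0.2487·(-2) = 1.8260.
u_4 = c_4 + 0.6255·q_1 − 2.9295·q_2 − 1.8260·q_3 = (1.7272, -1.6539, 2.1921, 2.0746, -3.7235).
‖u_4‖ = 5.3565, so q_4 = (0.3224, -0.3088, 0.4092, 0.3873, -0.6951).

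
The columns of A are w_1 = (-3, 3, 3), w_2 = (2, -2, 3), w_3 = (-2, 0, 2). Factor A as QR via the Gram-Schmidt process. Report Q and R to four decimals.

Q = [[-0.5774, 0.4082, -0.7071], [0.5774, -0.4082, -0.7071], [0.5774, 0.8165, 0.0000]], R = [[5.1962, -0.5774, 2.3094], [0.0000, 4.0825, 0.8165], [0.0000, 0.0000, 1.4142]]

w_1 = (-3, 3, 3); ‖w_1‖ = 5.1962, so e_1 = (-0.5774, 0.5774, 0.5774).
e_1·w_2 = (-0.5774)·2 + 0.5774·(-2) + 0.5774·3 = -0.5774.
u_2 = w_2 + 0.5774·e_1 = (1.6667, -1.6667, 3.3333).
‖u_2‖ = 4.0825, so e_2 = (0.4082, -0.4082, 0.8165).
e_1·w_3 = (-0.5774)·(-2) + 0.5774·0 + 0.5774·2 = 2.3094; e_2·w_3 = 0.4082·(-2) + (-0.4082)·0 + 0.8165·2 = 0.8165.
u_3 = w_3 − 2.3094·e_1 − 0.8165·e_2 = (-1.0000, -1.0000, 0.0000).
‖u_3‖ = 1.4142, so e_3 = (-0.7071, -0.7071, 0.0000).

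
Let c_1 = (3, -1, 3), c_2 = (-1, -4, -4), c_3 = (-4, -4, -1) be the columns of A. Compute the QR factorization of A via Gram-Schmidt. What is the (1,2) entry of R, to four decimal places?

c_1 = (3, -1, 3); ‖c_1‖ = 4.3589, so q_1 = (0.6882, -0.2294, 0.6882).
r_{12} = q_1·c_2 = -2.5236.

r_{12} = -2.5236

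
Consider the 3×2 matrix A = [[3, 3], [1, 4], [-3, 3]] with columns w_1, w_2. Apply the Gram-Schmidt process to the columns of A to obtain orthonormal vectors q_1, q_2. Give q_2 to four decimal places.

q_2 = (0.4113, 0.6581, 0.6307)

q_1 = w_1/‖w_1‖ = (3, 1, -3)/4.3589 = (0.6882, 0.2294, -0.6882).
r_{12} = q_1·w_2 = 0.9177.
u_2 = w_2 − 0.9177·q_1 = (2.3684, 3.7895, 3.6316).
‖u_2‖ = 5.7583, so q_2 = (0.4113, 0.6581, 0.6307).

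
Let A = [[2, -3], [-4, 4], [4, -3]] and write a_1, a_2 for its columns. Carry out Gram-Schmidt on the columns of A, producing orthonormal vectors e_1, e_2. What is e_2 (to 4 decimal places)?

a_1 = (2, -4, 4); ‖a_1‖ = 6.0000, so e_1 = (0.3333, -0.6667, 0.6667).
e_1·a_2 = 0.3333·(-3) + (-0.6667)·4 + 0.6667·(-3) = -5.6667.
u_2 = a_2 + 5.6667·e_1 = (-1.1111, 0.2222, 0.7778).
‖u_2‖ = 1.3744, so e_2 = (-0.8085, 0.1617, 0.5659).

e_2 = (-0.8085, 0.1617, 0.5659)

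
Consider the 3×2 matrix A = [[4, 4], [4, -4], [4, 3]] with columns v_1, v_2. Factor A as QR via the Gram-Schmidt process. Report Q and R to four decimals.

v_1 = (4, 4, 4); ‖v_1‖ = 6.9282, so e_1 = (0.5774, 0.5774, 0.5774).
e_1·v_2 = 0.5774·4 + 0.5774·(-4) + 0.5774·3 = 1.7321.
u_2 = v_2 − 1.7321·e_1 = (3.0000, -5.0000, 2.0000).
‖u_2‖ = 6.1644, so e_2 = (0.4867, -0.8111, 0.3244).

Q = [[0.5774, 0.4867], [0.5774, -0.8111], [0.5774, 0.3244]], R = [[6.9282, 1.7321], [0.0000, 6.1644]]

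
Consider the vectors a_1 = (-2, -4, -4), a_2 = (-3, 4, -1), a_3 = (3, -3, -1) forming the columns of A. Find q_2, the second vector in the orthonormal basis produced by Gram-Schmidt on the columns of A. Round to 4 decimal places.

q_2 = (-0.6667, 0.6667, -0.3333)

q_1 = a_1/‖a_1‖ = (-2, -4, -4)/6.0000 = (-0.3333, -0.6667, -0.6667).
r_{12} = q_1·a_2 = -1.0000.
u_2 = a_2 + 1.0000·q_1 = (-3.3333, 3.3333, -1.6667).
‖u_2‖ = 5.0000, so q_2 = (-0.6667, 0.6667, -0.3333).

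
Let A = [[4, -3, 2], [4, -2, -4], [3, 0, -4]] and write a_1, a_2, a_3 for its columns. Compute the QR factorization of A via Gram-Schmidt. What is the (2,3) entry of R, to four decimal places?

q_1 = a_1/‖a_1‖ = (4, 4, 3)/6.4031 = (0.6247, 0.6247, 0.4685).
r_{12} = q_1·a_2 = -3.1235.
u_2 = a_2 + 3.1235·q_1 = (-1.0488, -0.0488, 1.4634).
‖u_2‖ = 1.8011, so q_2 = (-0.5823, -0.0271, 0.8125).
r_{23} = q_2·a_3 = -4.3064.

r_{23} = -4.3064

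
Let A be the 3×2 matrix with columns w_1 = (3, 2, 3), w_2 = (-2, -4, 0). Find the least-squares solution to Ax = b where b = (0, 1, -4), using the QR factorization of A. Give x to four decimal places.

x = (-1.0492, -0.9344)

q_1 = w_1/‖w_1‖ = (3, 2, 3)/4.6904 = (0.6396, 0.4264, 0.6396).
r_{12} = q_1·w_2 = -2.9848.
u_2 = w_2 + 2.9848·q_1 = (-0.0909, -2.7273, 1.9091).
‖u_2‖ = 3.3303, so q_2 = (-0.0273, -0.8189, 0.5732).
Qᵀb = (-2.1320, -3.1119).
Back-substitute: x_2 = -3.1119/3.3303 = -0.9344.
x_1 = (-2.1320 + 2.9848·(-0.9344))/4.6904 = -1.0492.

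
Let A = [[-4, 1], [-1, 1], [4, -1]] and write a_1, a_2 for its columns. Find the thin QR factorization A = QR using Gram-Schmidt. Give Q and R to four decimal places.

a_1 = (-4, -1, 4); ‖a_1‖ = 5.7446, so e_1 = (-0.6963, -0.1741, 0.6963).
e_1·a_2 = (-0.6963)·1 + (-0.1741)·1 + 0.6963·(-1) = -1.5667.
u_2 = a_2 + 1.5667·e_1 = (-0.0909, 0.7273, 0.0909).
‖u_2‖ = 0.7385, so e_2 = (-0.1231, 0.9847, 0.1231).

Q = [[-0.6963, -0.1231], [-0.1741, 0.9847], [0.6963, 0.1231]], R = [[5.7446, -1.5667], [0.0000, 0.7385]]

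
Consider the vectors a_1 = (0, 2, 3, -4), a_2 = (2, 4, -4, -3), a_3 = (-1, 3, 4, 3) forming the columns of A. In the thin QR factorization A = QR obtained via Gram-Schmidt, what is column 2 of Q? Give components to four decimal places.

e_2 = (0.3057, 0.5271, -0.7380, -0.2899)

a_1 = (0, 2, 3, -4); ‖a_1‖ = 5.3852, so e_1 = (0.0000, 0.3714, 0.5571, -0.7428).
e_1·a_2 = 0.0000·2 + 0.3714·4 + 0.5571·(-4) + (-0.7428)·(-3) = 1.4856.
u_2 = a_2 − 1.4856·e_1 = (2.0000, 3.4483, -4.8276, -1.8966).
‖u_2‖ = 6.5416, so e_2 = (0.3057, 0.5271, -0.7380, -0.2899).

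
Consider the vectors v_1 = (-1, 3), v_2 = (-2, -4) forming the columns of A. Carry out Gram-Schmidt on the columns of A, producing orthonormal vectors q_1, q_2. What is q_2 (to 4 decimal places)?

q_1 = v_1/‖v_1‖ = (-1, 3)/3.1623 = (-0.3162, 0.9487).
r_{12} = q_1·v_2 = -3.1623.
u_2 = v_2 + 3.1623·q_1 = (-3.0000, -1.0000).
‖u_2‖ = 3.1623, so q_2 = (-0.9487, -0.3162).

q_2 = (-0.9487, -0.3162)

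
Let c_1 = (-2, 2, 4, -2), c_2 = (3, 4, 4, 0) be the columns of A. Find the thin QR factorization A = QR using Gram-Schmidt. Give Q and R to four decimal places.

Q = [[-0.3780, 0.7900], [0.3780, 0.5003], [0.7559, 0.2633], [-0.3780, 0.2370]], R = [[5.2915, 3.4017], [0.0000, 5.4248]]

e_1 = c_1/‖c_1‖ = (-2, 2, 4, -2)/5.2915 = (-0.3780, 0.3780, 0.7559, -0.3780).
r_{12} = e_1·c_2 = 3.4017.
u_2 = c_2 − 3.4017·e_1 = (4.2857, 2.7143, 1.4286, 1.2857).
‖u_2‖ = 5.4248, so e_2 = (0.7900, 0.5003, 0.2633, 0.2370).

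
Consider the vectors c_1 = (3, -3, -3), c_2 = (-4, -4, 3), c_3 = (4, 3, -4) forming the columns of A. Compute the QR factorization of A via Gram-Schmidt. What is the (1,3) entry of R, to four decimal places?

c_1 = (3, -3, -3); ‖c_1‖ = 5.1962, so e_1 = (0.5774, -0.5774, -0.5774).
r_{13} = e_1·c_3 = 2.8868.

r_{13} = 2.8868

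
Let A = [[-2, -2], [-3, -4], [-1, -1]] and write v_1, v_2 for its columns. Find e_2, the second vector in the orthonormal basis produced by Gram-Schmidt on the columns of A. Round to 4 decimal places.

v_1 = (-2, -3, -1); ‖v_1‖ = 3.7417, so e_1 = (-0.5345, -0.8018, -0.2673).
e_1·v_2 = (-0.5345)·(-2) + (-0.8018)·(-4) + (-0.2673)·(-1) = 4.5434.
u_2 = v_2 − 4.5434·e_1 = (0.4286, -0.3571, 0.2143).
‖u_2‖ = 0.5976, so e_2 = (0.7171, -0.5976, 0.3586).

e_2 = (0.7171, -0.5976, 0.3586)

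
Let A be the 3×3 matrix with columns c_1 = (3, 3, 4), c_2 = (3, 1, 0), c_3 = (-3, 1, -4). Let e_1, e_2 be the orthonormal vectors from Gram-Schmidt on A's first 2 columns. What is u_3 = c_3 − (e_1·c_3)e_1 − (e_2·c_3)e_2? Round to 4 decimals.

u_3 = (-0.9796, 2.9388, -1.4694)

c_1 = (3, 3, 4); ‖c_1‖ = 5.8310, so e_1 = (0.5145, 0.5145, 0.6860).
e_1·c_2 = 0.5145·3 + 0.5145·1 + 0.6860·0 = 2.0580.
u_2 = c_2 − 2.0580·e_1 = (1.9412, -0.0588, -1.4118).
‖u_2‖ = 2.4010, so e_2 = (0.8085, -0.0245, -0.5880).
e_1·c_3 = 0.5145·(-3) + 0.5145·1 + 0.6860·(-4) = -3.7730; e_2·c_3 = 0.8085·(-3) + (-0.0245)·1 + (-0.5880)·(-4) = -0.0980.
u_3 = c_3 + 3.7730·e_1 + 0.0980·e_2 = (-0.9796, 2.9388, -1.4694).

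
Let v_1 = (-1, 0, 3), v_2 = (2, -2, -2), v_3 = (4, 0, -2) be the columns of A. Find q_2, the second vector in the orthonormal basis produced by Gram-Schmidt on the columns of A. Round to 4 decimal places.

q_1 = v_1/‖v_1‖ = (-1, 0, 3)/3.1623 = (-0.3162, 0.0000, 0.9487).
r_{12} = q_1·v_2 = -2.5298.
u_2 = v_2 + 2.5298·q_1 = (1.2000, -2.0000, 0.4000).
‖u_2‖ = 2.3664, so q_2 = (0.5071, -0.8452, 0.1690).

q_2 = (0.5071, -0.8452, 0.1690)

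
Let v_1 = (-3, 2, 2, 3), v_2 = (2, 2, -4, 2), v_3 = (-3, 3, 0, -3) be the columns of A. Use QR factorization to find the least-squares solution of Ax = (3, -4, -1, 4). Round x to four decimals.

v_1 = (-3, 2, 2, 3); ‖v_1‖ = 5.0990, so e_1 = (-0.5883, 0.3922, 0.3922, 0.5883).
e_1·v_2 = (-0.5883)·2 + 0.3922·2 + 0.3922·(-4) + 0.5883·2 = -0.7845.
u_2 = v_2 + 0.7845·e_1 = (1.5385, 2.3077, -3.6923, 2.4615).
‖u_2‖ = 5.2330, so e_2 = (0.2940, 0.4410, -0.7056, 0.4704).
e_1·v_3 = (-0.5883)·(-3) + 0.3922·3 + 0.3922·0 + 0.5883·(-3) = 1.1767; e_2·v_3 = 0.2940·(-3) + 0.4410·3 + (-0.7056)·0 + 0.4704·(-3) = -0.9702.
u_3 = v_3 − 1.1767·e_1 + 0.9702·e_2 = (-2.0225, 2.9663, -1.1461, -3.2360).
‖u_3‖ = 4.9673, so e_3 = (-0.4072, 0.5972, -0.2307, -0.6515).
Qᵀb = (-1.3728, 1.7051, -5.9852).
Back-substitute: x_3 = -5.9852/4.9673 = -1.2049.
x_2 = (1.7051 + 0.9702·(-1.2049))/5.2330 = 0.1025.
x_1 = (-1.3728 + 0.7845·0.1025 − 1.1767·(-1.2049))/5.0990 = 0.0246.

x = (0.0246, 0.1025, -1.2049)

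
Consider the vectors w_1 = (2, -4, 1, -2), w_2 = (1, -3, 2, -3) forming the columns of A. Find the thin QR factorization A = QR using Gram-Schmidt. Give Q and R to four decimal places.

Q = [[0.4000, -0.3983], [-0.8000, 0.2726], [0.2000, 0.5870], [-0.4000, -0.6499]], R = [[5.0000, 4.4000], [0.0000, 1.9079]]

w_1 = (2, -4, 1, -2); ‖w_1‖ = 5.0000, so e_1 = (0.4000, -0.8000, 0.2000, -0.4000).
e_1·w_2 = 0.4000·1 + (-0.8000)·(-3) + 0.2000·2 + (-0.4000)·(-3) = 4.4000.
u_2 = w_2 − 4.4000·e_1 = (-0.7600, 0.5200, 1.1200, -1.2400).
‖u_2‖ = 1.9079, so e_2 = (-0.3983, 0.2726, 0.5870, -0.6499).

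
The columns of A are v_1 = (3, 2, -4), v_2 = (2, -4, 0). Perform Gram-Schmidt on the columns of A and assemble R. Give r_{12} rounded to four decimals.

r_{12} = -0.3714

v_1 = (3, 2, -4); ‖v_1‖ = 5.3852, so e_1 = (0.5571, 0.3714, -0.7428).
r_{12} = e_1·v_2 = -0.3714.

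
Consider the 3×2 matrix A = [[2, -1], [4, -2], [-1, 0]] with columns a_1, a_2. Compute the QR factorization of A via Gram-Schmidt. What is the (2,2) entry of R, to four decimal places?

a_1 = (2, 4, -1); ‖a_1‖ = 4.5826, so q_1 = (0.4364, 0.8729, -0.2182).
q_1·a_2 = 0.4364·(-1) + 0.8729·(-2) + (-0.2182)·0 = -2.1822.
u_2 = a_2 + 2.1822·q_1 = (-0.0476, -0.0952, -0.4762).
r_{22} = ‖u_2‖ = 0.4880.

r_{22} = 0.4880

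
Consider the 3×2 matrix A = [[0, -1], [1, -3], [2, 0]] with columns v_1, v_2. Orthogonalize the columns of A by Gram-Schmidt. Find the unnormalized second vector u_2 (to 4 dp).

u_2 = (-1.0000, -2.4000, 1.2000)

v_1 = (0, 1, 2); ‖v_1‖ = 2.2361, so e_1 = (0.0000, 0.4472, 0.8944).
e_1·v_2 = 0.0000·(-1) + 0.4472·(-3) + 0.8944·0 = -1.3416.
u_2 = v_2 + 1.3416·e_1 = (-1.0000, -2.4000, 1.2000).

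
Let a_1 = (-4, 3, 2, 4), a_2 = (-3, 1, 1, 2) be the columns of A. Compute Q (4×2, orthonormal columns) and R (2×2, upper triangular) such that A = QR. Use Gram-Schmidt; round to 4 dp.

Q = [[-0.5963, -0.7379], [0.4472, -0.6325], [0.2981, -0.1054], [0.5963, -0.2108]], R = [[6.7082, 3.7268], [0.0000, 1.0541]]

a_1 = (-4, 3, 2, 4); ‖a_1‖ = 6.7082, so q_1 = (-0.5963, 0.4472, 0.2981, 0.5963).
q_1·a_2 = (-0.5963)·(-3) + 0.4472·1 + 0.2981·1 + 0.5963·2 = 3.7268.
u_2 = a_2 − 3.7268·q_1 = (-0.7778, -0.6667, -0.1111, -0.2222).
‖u_2‖ = 1.0541, so q_2 = (-0.7379, -0.6325, -0.1054, -0.2108).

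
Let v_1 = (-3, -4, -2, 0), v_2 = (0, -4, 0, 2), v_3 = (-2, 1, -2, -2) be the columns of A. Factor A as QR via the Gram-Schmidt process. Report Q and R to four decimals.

v_1 = (-3, -4, -2, 0); ‖v_1‖ = 5.3852, so e_1 = (-0.5571, -0.7428, -0.3714, 0.0000).
e_1·v_2 = (-0.5571)·0 + (-0.7428)·(-4) + (-0.3714)·0 + 0.0000·2 = 2.9711.
u_2 = v_2 − 2.9711·e_1 = (1.6552, -1.7931, 1.1034, 2.0000).
‖u_2‖ = 3.3425, so e_2 = (0.4952, -0.5365, 0.3301, 0.5984).
e_1·v_3 = (-0.5571)·(-2) + (-0.7428)·1 + (-0.3714)·(-2) + 0.0000·(-2) = 1.1142; e_2·v_3 = 0.4952·(-2) + (-0.5365)·1 + 0.3301·(-2) + 0.5984·(-2) = -3.3838.
u_3 = v_3 − 1.1142·e_1 + 3.3838·e_2 = (0.2963, 0.0123, -0.4691, 0.0247).
‖u_3‖ = 0.5556, so e_3 = (0.5333, 0.0222, -0.8444, 0.0444).

Q = [[-0.5571, 0.4952, 0.5333], [-0.7428, -0.5365, 0.0222], [-0.3714, 0.3301, -0.8444], [0.0000, 0.5984, 0.0444]], R = [[5.3852, 2.9711, 1.1142], [0.0000, 3.3425, -3.3838], [0.0000, 0.0000, 0.5556]]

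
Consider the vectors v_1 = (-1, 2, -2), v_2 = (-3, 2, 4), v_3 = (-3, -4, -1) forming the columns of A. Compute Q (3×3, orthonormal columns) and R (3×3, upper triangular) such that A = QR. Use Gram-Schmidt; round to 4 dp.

Q = [[-0.3333, -0.5788, -0.7442], [0.6667, 0.4134, -0.6202], [-0.6667, 0.7029, -0.2481]], R = [[3.0000, -0.3333, -1.0000], [0.0000, 5.3748, -0.6202], [0.0000, 0.0000, 4.9614]]

v_1 = (-1, 2, -2); ‖v_1‖ = 3.0000, so q_1 = (-0.3333, 0.6667, -0.6667).
q_1·v_2 = (-0.3333)·(-3) + 0.6667·2 + (-0.6667)·4 = -0.3333.
u_2 = v_2 + 0.3333·q_1 = (-3.1111, 2.2222, 3.7778).
‖u_2‖ = 5.3748, so q_2 = (-0.5788, 0.4134, 0.7029).
q_1·v_3 = (-0.3333)·(-3) + 0.6667·(-4) + (-0.6667)·(-1) = -1.0000; q_2·v_3 = (-0.5788)·(-3) + 0.4134·(-4) + 0.7029·(-1) = -0.6202.
u_3 = v_3 + 1.0000·q_1 + 0.6202·q_2 = (-3.6923, -3.0769, -1.2308).
‖u_3‖ = 4.9614, so q_3 = (-0.7442, -0.6202, -0.2481).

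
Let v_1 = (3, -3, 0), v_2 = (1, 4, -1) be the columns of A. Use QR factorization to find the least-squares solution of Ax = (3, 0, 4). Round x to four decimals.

x = (0.6296, 0.2593)

v_1 = (3, -3, 0); ‖v_1‖ = 4.2426, so q_1 = (0.7071, -0.7071, 0.0000).
q_1·v_2 = 0.7071·1 + (-0.7071)·4 + 0.0000·(-1) = -2.1213.
u_2 = v_2 + 2.1213·q_1 = (2.5000, 2.5000, -1.0000).
‖u_2‖ = 3.6742, so q_2 = (0.6804, 0.6804, -0.2722).
Qᵀb = (2.1213, 0.9526).
Back-substitute: x_2 = 0.9526/3.6742 = 0.2593.
x_1 = (2.1213 + 2.1213·0.2593)/4.2426 = 0.6296.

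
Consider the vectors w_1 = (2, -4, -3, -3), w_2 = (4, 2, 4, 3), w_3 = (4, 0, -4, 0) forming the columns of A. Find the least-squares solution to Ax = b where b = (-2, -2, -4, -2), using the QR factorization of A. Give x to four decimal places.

x = (0.0722, -0.7219, 0.2049)

e_1 = w_1/‖w_1‖ = (2, -4, -3, -3)/6.1644 = (0.3244, -0.6489, -0.4867, -0.4867).
r_{12} = e_1·w_2 = -3.4066.
u_2 = w_2 + 3.4066·e_1 = (5.1053, -0.2105, 2.3421, 1.3421).
‖u_2‖ = 5.7788, so e_2 = (0.8834, -0.0364, 0.4053, 0.2322).
r_{13} = e_1·w_3 = 3.2444; r_{23} = e_2·w_3 = 1.9126.
u_3 = w_3 − 3.2444·e_1 − 1.9126·e_2 = (1.2577, 2.1749, -3.1962, 1.1348).
‖u_3‖ = 4.2209, so e_3 = (0.2980, 0.5153, -0.7572, 0.2688).
Qᵀb = (3.5689, -3.7797, 0.8648).
Back-substitute: x_3 = 0.8648/4.2209 = 0.2049.
x_2 = (-3.7797 − 1.9126·0.2049)/5.7788 = -0.7219.
x_1 = (3.5689 + 3.4066·(-0.7219) − 3.2444·0.2049)/6.1644 = 0.0722.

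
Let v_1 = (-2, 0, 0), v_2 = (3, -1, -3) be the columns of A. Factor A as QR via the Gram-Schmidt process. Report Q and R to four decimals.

e_1 = v_1/‖v_1‖ = (-2, 0, 0)/2.0000 = (-1.0000, 0.0000, 0.0000).
r_{12} = e_1·v_2 = -3.0000.
u_2 = v_2 + 3.0000·e_1 = (0.0000, -1.0000, -3.0000).
‖u_2‖ = 3.1623, so e_2 = (0.0000, -0.3162, -0.9487).

Q = [[-1.0000, 0.0000], [0.0000, -0.3162], [0.0000, -0.9487]], R = [[2.0000, -3.0000], [0.0000, 3.1623]]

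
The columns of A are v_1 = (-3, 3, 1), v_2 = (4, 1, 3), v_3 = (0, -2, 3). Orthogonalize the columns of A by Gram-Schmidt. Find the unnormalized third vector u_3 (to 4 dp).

q_1 = v_1/‖v_1‖ = (-3, 3, 1)/4.3589 = (-0.6882, 0.6882, 0.2294).
r_{12} = q_1·v_2 = -1.3765.
u_2 = v_2 + 1.3765·q_1 = (3.0526, 1.9474, 3.3158).
‖u_2‖ = 4.9097, so q_2 = (0.6218, 0.3966, 0.6754).
r_{13} = q_1·v_3 = -0.6882; r_{23} = q_2·v_3 = 1.2328.
u_3 = v_3 + 0.6882·q_1 − 1.2328·q_2 = (-1.2402, -2.0153, 2.3253).

u_3 = (-1.2402, -2.0153, 2.3253)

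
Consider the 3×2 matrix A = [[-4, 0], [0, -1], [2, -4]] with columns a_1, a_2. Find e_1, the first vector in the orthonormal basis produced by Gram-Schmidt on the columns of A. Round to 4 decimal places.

e_1 = a_1/‖a_1‖ = (-4, 0, 2)/4.4721 = (-0.8944, 0.0000, 0.4472).

e_1 = (-0.8944, 0.0000, 0.4472)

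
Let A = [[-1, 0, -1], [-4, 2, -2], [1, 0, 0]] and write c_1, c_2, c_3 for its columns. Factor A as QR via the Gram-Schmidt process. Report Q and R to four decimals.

Q = [[-0.2357, -0.6667, -0.7071], [-0.9428, 0.3333, 0.0000], [0.2357, 0.6667, -0.7071]], R = [[4.2426, -1.8856, 2.1213], [0.0000, 0.6667, 0.0000], [0.0000, 0.0000, 0.7071]]

c_1 = (-1, -4, 1); ‖c_1‖ = 4.2426, so q_1 = (-0.2357, -0.9428, 0.2357).
q_1·c_2 = (-0.2357)·0 + (-0.9428)·2 + 0.2357·0 = -1.8856.
u_2 = c_2 + 1.8856·q_1 = (-0.4444, 0.2222, 0.4444).
‖u_2‖ = 0.6667, so q_2 = (-0.6667, 0.3333, 0.6667).
q_1·c_3 = (-0.2357)·(-1) + (-0.9428)·(-2) + 0.2357·0 = 2.1213; q_2·c_3 = (-0.6667)·(-1) + 0.3333·(-2) + 0.6667·0 = 0.0000.
u_3 = c_3 − 2.1213·q_1 − 0.0000·q_2 = (-0.5000, 0.0000, -0.5000).
‖u_3‖ = 0.7071, so q_3 = (-0.7071, 0.0000, -0.7071).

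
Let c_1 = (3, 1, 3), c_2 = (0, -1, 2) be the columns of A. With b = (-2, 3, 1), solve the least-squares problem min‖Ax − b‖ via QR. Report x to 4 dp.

q_1 = c_1/‖c_1‖ = (3, 1, 3)/4.3589 = (0.6882, 0.2294, 0.6882).
r_{12} = q_1·c_2 = 1.1471.
u_2 = c_2 − 1.1471·q_1 = (-0.7895, -1.2632, 1.2105).
‖u_2‖ = 1.9194, so q_2 = (-0.4113, -0.6581, 0.6307).
Qᵀb = (0.0000, -0.5210).
Back-substitute: x_2 = -0.5210/1.9194 = -0.2714.
x_1 = (0.0000 − 1.1471·(-0.2714))/4.3589 = 0.0714.

x = (0.0714, -0.2714)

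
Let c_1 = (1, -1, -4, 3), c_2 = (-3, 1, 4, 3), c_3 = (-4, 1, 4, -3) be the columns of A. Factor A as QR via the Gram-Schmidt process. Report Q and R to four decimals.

c_1 = (1, -1, -4, 3); ‖c_1‖ = 5.1962, so e_1 = (0.1925, -0.1925, -0.7698, 0.5774).
e_1·c_2 = 0.1925·(-3) + (-0.1925)·1 + (-0.7698)·4 + 0.5774·3 = -2.1170.
u_2 = c_2 + 2.1170·e_1 = (-2.5926, 0.5926, 2.3704, 4.2222).
‖u_2‖ = 5.5244, so e_2 = (-0.4693, 0.1073, 0.4291, 0.7643).
e_1·c_3 = 0.1925·(-4) + (-0.1925)·1 + (-0.7698)·4 + 0.5774·(-3) = -5.7735; e_2·c_3 = (-0.4693)·(-4) + 0.1073·1 + 0.4291·4 + 0.7643·(-3) = 1.4079.
u_3 = c_3 + 5.7735·e_1 − 1.4079·e_2 = (-2.2282, -0.2621, -1.0485, -0.7427).
‖u_3‖ = 2.5854, so e_3 = (-0.8618, -0.1014, -0.4056, -0.2873).

Q = [[0.1925, -0.4693, -0.8618], [-0.1925, 0.1073, -0.1014], [-0.7698, 0.4291, -0.4056], [0.5774, 0.7643, -0.2873]], R = [[5.1962, -2.1170, -5.7735], [0.0000, 5.5244, 1.4079], [0.0000, 0.0000, 2.5854]]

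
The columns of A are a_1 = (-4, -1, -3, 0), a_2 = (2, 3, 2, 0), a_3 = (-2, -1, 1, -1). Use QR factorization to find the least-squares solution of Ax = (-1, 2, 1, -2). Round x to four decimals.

a_1 = (-4, -1, -3, 0); ‖a_1‖ = 5.0990, so q_1 = (-0.7845, -0.1961, -0.5883, 0.0000).
q_1·a_2 = (-0.7845)·2 + (-0.1961)·3 + (-0.5883)·2 + 0.0000·0 = -3.3340.
u_2 = a_2 + 3.3340·q_1 = (-0.6154, 2.3462, 0.0385, 0.0000).
‖u_2‖ = 2.4258, so q_2 = (-0.2537, 0.9672, 0.0159, 0.0000).
q_1·a_3 = (-0.7845)·(-2) + (-0.1961)·(-1) + (-0.5883)·1 + 0.0000·(-1) = 1.1767; q_2·a_3 = (-0.2537)·(-2) + 0.9672·(-1) + 0.0159·1 + 0.0000·(-1) = -0.4439.
u_3 = a_3 − 1.1767·q_1 + 0.4439·q_2 = (-1.1895, -0.3399, 1.6993, -1.0000).
‖u_3‖ = 2.3277, so q_3 = (-0.5110, -0.1460, 0.7300, -0.4296).
Qᵀb = (-0.1961, 2.2039, 1.8083).
Back-substitute: x_3 = 1.8083/2.3277 = 0.7768.
x_2 = (2.2039 + 0.4439·0.7768)/2.4258 = 1.0507.
x_1 = (-0.1961 + 3.3340·1.0507 − 1.1767·0.7768)/5.0990 = 0.4692.

x = (0.4692, 1.0507, 0.7768)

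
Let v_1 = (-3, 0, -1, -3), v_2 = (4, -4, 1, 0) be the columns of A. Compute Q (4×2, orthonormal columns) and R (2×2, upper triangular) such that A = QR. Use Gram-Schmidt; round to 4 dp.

Q = [[-0.6882, 0.3966], [0.0000, -0.8147], [-0.2294, 0.0643], [-0.6882, -0.4181]], R = [[4.3589, -2.9824], [0.0000, 4.9097]]

v_1 = (-3, 0, -1, -3); ‖v_1‖ = 4.3589, so q_1 = (-0.6882, 0.0000, -0.2294, -0.6882).
q_1·v_2 = (-0.6882)·4 + 0.0000·(-4) + (-0.2294)·1 + (-0.6882)·0 = -2.9824.
u_2 = v_2 + 2.9824·q_1 = (1.9474, -4.0000, 0.3158, -2.0526).
‖u_2‖ = 4.9097, so q_2 = (0.3966, -0.8147, 0.0643, -0.4181).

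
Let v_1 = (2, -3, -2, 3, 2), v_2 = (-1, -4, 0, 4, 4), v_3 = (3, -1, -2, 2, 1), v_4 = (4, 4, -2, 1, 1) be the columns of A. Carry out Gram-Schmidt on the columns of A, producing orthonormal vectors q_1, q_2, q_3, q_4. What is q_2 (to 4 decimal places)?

v_1 = (2, -3, -2, 3, 2); ‖v_1‖ = 5.4772, so q_1 = (0.3651, -0.5477, -0.3651, 0.5477, 0.3651).
q_1·v_2 = 0.3651·(-1) + (-0.5477)·(-4) + (-0.3651)·0 + 0.5477·4 + 0.3651·4 = 5.4772.
u_2 = v_2 − 5.4772·q_1 = (-3.0000, -1.0000, 2.0000, 1.0000, 2.0000).
‖u_2‖ = 4.3589, so q_2 = (-0.6882, -0.2294, 0.4588, 0.2294, 0.4588).

q_2 = (-0.6882, -0.2294, 0.4588, 0.2294, 0.4588)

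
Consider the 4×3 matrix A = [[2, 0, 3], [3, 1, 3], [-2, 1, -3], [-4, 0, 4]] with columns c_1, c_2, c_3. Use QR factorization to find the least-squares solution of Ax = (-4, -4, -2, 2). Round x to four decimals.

x = (-0.6215, -2.6893, -0.1603)

q_1 = c_1/‖c_1‖ = (2, 3, -2, -4)/5.7446 = (0.3482, 0.5222, -0.3482, -0.6963).
r_{12} = q_1·c_2 = 0.1741.
u_2 = c_2 − 0.1741·q_1 = (-0.0606, 0.9091, 1.0606, 0.1212).
‖u_2‖ = 1.4035, so q_2 = (-0.0432, 0.6478, 0.7557, 0.0864).
r_{13} = q_1·c_3 = 0.8704; r_{23} = q_2·c_3 = -0.1080.
u_3 = c_3 − 0.8704·q_1 + 0.1080·q_2 = (2.6923, 2.6154, -2.6154, 4.6154).
‖u_3‖ = 6.4985, so q_3 = (0.4143, 0.4025, -0.4025, 0.7102).
Qᵀb = (-4.1779, -3.7570, -1.0417).
Back-substitute: x_3 = -1.0417/6.4985 = -0.1603.
x_2 = (-3.7570 + 0.1080·(-0.1603))/1.4035 = -2.6893.
x_1 = (-4.1779 − 0.1741·(-2.6893) − 0.8704·(-0.1603))/5.7446 = -0.6215.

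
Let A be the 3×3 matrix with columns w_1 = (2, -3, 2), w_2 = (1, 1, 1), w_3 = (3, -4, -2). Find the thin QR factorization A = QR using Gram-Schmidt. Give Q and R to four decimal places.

e_1 = w_1/‖w_1‖ = (2, -3, 2)/4.1231 = (0.4851, -0.7276, 0.4851).
r_{12} = e_1·w_2 = 0.2425.
u_2 = w_2 − 0.2425·e_1 = (0.8824, 1.1765, 0.8824).
‖u_2‖ = 1.7150, so e_2 = (0.5145, 0.6860, 0.5145).
r_{13} = e_1·w_3 = 3.3955; r_{23} = e_2·w_3 = -2.2295.
u_3 = w_3 − 3.3955·e_1 + 2.2295·e_2 = (2.5000, 0.0000, -2.5000).
‖u_3‖ = 3.5355, so e_3 = (0.7071, 0.0000, -0.7071).

Q = [[0.4851, 0.5145, 0.7071], [-0.7276, 0.6860, 0.0000], [0.4851, 0.5145, -0.7071]], R = [[4.1231, 0.2425, 3.3955], [0.0000, 1.7150, -2.2295], [0.0000, 0.0000, 3.5355]]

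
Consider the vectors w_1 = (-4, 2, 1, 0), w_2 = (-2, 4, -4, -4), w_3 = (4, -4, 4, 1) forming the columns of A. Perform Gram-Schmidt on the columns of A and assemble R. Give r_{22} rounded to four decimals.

r_{22} = 6.7188

w_1 = (-4, 2, 1, 0); ‖w_1‖ = 4.5826, so q_1 = (-0.8729, 0.4364, 0.2182, 0.0000).
q_1·w_2 = (-0.8729)·(-2) + 0.4364·4 + 0.2182·(-4) + 0.0000·(-4) = 2.6186.
u_2 = w_2 − 2.6186·q_1 = (0.2857, 2.8571, -4.5714, -4.0000).
r_{22} = ‖u_2‖ = 6.7188.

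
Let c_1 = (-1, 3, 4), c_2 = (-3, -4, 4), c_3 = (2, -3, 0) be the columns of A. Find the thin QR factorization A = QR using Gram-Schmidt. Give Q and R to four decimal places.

q_1 = c_1/‖c_1‖ = (-1, 3, 4)/5.0990 = (-0.1961, 0.5883, 0.7845).
r_{12} = q_1·c_2 = 1.3728.
u_2 = c_2 − 1.3728·q_1 = (-2.7308, -4.8077, 2.9231).
‖u_2‖ = 6.2542, so q_2 = (-0.4366, -0.7687, 0.4674).
r_{13} = q_1·c_3 = -2.1573; r_{23} = q_2·c_3 = 1.4329.
u_3 = c_3 + 2.1573·q_1 − 1.4329·q_2 = (2.2026, -0.6293, 1.0226).
‖u_3‖ = 2.5086, so q_3 = (0.8780, -0.2509, 0.4076).

Q = [[-0.1961, -0.4366, 0.8780], [0.5883, -0.7687, -0.2509], [0.7845, 0.4674, 0.4076]], R = [[5.0990, 1.3728, -2.1573], [0.0000, 6.2542, 1.4329], [0.0000, 0.0000, 2.5086]]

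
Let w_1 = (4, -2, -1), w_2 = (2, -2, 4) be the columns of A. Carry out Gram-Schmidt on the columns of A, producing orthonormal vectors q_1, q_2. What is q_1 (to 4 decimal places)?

w_1 = (4, -2, -1); ‖w_1‖ = 4.5826, so q_1 = (0.8729, -0.4364, -0.2182).

q_1 = (0.8729, -0.4364, -0.2182)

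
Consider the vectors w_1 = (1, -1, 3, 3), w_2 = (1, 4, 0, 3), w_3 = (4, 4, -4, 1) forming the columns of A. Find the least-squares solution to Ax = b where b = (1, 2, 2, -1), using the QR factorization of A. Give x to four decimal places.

e_1 = w_1/‖w_1‖ = (1, -1, 3, 3)/4.4721 = (0.2236, -0.2236, 0.6708, 0.6708).
r_{12} = e_1·w_2 = 1.3416.
u_2 = w_2 − 1.3416·e_1 = (0.7000, 4.3000, -0.9000, 2.1000).
‖u_2‖ = 4.9193, so e_2 = (0.1423, 0.8741, -0.1830, 0.4269).
r_{13} = e_1·w_3 = -2.0125; r_{23} = e_2·w_3 = 5.2243.
u_3 = w_3 + 2.0125·e_1 − 5.2243·e_2 = (3.7066, -1.0165, -1.6942, 0.1198).
‖u_3‖ = 4.2020, so e_3 = (0.8821, -0.2419, -0.4032, 0.0285).
Qᵀb = (0.4472, 1.0977, -0.4366).
Back-substitute: x_3 = -0.4366/4.2020 = -0.1039.
x_2 = (1.0977 − 5.2243·(-0.1039))/4.9193 = 0.3335.
x_1 = (0.4472 − 1.3416·0.3335 + 2.0125·(-0.1039))/4.4721 = -0.0468.

x = (-0.0468, 0.3335, -0.1039)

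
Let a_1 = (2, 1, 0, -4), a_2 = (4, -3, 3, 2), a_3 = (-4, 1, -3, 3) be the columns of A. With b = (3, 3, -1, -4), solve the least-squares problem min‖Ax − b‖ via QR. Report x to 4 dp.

a_1 = (2, 1, 0, -4); ‖a_1‖ = 4.5826, so q_1 = (0.4364, 0.2182, 0.0000, -0.8729).
q_1·a_2 = 0.4364·4 + 0.2182·(-3) + 0.0000·3 + (-0.8729)·2 = -0.6547.
u_2 = a_2 + 0.6547·q_1 = (4.2857, -2.8571, 3.0000, 1.4286).
‖u_2‖ = 6.1296, so q_2 = (0.6992, -0.4661, 0.4894, 0.2331).
q_1·a_3 = 0.4364·(-4) + 0.2182·1 + 0.0000·(-3) + (-0.8729)·3 = -4.1461; q_2·a_3 = 0.6992·(-4) + (-0.4661)·1 + 0.4894·(-3) + 0.2331·3 = -4.0320.
u_3 = a_3 + 4.1461·q_1 + 4.0320·q_2 = (0.6286, 0.0253, -1.0266, 0.3207).
‖u_3‖ = 1.2460, so q_3 = (0.5045, 0.0203, -0.8239, 0.2573).
Qᵀb = (5.4554, -0.7225, 1.3691).
Back-substitute: x_3 = 1.3691/1.2460 = 1.0988.
x_2 = (-0.7225 + 4.0320·1.0988)/6.1296 = 0.6049.
x_1 = (5.4554 + 0.6547·0.6049 + 4.1461·1.0988)/4.5826 = 2.2710.

x = (2.2710, 0.6049, 1.0988)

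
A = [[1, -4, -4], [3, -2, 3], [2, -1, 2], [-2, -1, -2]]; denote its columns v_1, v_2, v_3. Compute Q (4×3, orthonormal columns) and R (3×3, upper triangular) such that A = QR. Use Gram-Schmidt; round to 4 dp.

q_1 = v_1/‖v_1‖ = (1, 3, 2, -2)/4.2426 = (0.2357, 0.7071, 0.4714, -0.4714).
r_{12} = q_1·v_2 = -2.3570.
u_2 = v_2 + 2.3570·q_1 = (-3.4444, -0.3333, 0.1111, -2.1111).
‖u_2‖ = 4.0552, so q_2 = (-0.8494, -0.0822, 0.0274, -0.5206).
r_{13} = q_1·v_3 = 3.0641; r_{23} = q_2·v_3 = 4.2470.
u_3 = v_3 − 3.0641·q_1 − 4.2470·q_2 = (-1.1149, 1.1824, 0.4392, 1.6554).
‖u_3‖ = 2.3610, so q_3 = (-0.4722, 0.5008, 0.1860, 0.7011).

Q = [[0.2357, -0.8494, -0.4722], [0.7071, -0.0822, 0.5008], [0.4714, 0.0274, 0.1860], [-0.4714, -0.5206, 0.7011]], R = [[4.2426, -2.3570, 3.0641], [0.0000, 4.0552, 4.2470], [0.0000, 0.0000, 2.3610]]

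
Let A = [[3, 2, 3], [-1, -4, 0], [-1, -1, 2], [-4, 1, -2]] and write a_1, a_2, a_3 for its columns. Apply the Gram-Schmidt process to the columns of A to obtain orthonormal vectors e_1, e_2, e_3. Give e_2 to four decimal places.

a_1 = (3, -1, -1, -4); ‖a_1‖ = 5.1962, so e_1 = (0.5774, -0.1925, -0.1925, -0.7698).
e_1·a_2 = 0.5774·2 + (-0.1925)·(-4) + (-0.1925)·(-1) + (-0.7698)·1 = 1.3472.
u_2 = a_2 − 1.3472·e_1 = (1.2222, -3.7407, -0.7407, 2.0370).
‖u_2‖ = 4.4928, so e_2 = (0.2720, -0.8326, -0.1649, 0.4534).

e_2 = (0.2720, -0.8326, -0.1649, 0.4534)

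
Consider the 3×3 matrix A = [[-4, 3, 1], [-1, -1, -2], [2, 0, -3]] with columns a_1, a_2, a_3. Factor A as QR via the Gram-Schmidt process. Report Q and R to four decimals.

e_1 = a_1/‖a_1‖ = (-4, -1, 2)/4.5826 = (-0.8729, -0.2182, 0.4364).
r_{12} = e_1·a_2 = -2.4004.
u_2 = a_2 + 2.4004·e_1 = (0.9048, -1.5238, 1.0476).
‖u_2‖ = 2.0587, so e_2 = (0.4395, -0.7402, 0.5089).
r_{13} = e_1·a_3 = -1.7457; r_{23} = e_2·a_3 = 0.3932.
u_3 = a_3 + 1.7457·e_1 − 0.3932·e_2 = (-0.6966, -2.0899, -2.4382).
‖u_3‖ = 3.2860, so e_3 = (-0.2120, -0.6360, -0.7420).

Q = [[-0.8729, 0.4395, -0.2120], [-0.2182, -0.7402, -0.6360], [0.4364, 0.5089, -0.7420]], R = [[4.5826, -2.4004, -1.7457], [0.0000, 2.0587, 0.3932], [0.0000, 0.0000, 3.2860]]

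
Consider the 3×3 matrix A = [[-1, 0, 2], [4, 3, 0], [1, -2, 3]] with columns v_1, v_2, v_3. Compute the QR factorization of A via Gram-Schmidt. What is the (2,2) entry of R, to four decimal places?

r_{22} = 2.7285

v_1 = (-1, 4, 1); ‖v_1‖ = 4.2426, so e_1 = (-0.2357, 0.9428, 0.2357).
e_1·v_2 = (-0.2357)·0 + 0.9428·3 + 0.2357·(-2) = 2.3570.
u_2 = v_2 − 2.3570·e_1 = (0.5556, 0.7778, -2.5556).
r_{22} = ‖u_2‖ = 2.7285.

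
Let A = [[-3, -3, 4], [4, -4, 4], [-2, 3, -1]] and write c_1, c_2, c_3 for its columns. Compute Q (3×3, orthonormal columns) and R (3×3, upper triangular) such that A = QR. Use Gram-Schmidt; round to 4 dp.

e_1 = c_1/‖c_1‖ = (-3, 4, -2)/5.3852 = (-0.5571, 0.7428, -0.3714).
r_{12} = e_1·c_2 = -2.4140.
u_2 = c_2 + 2.4140·e_1 = (-4.3448, -2.2069, 2.1034).
‖u_2‖ = 5.3078, so e_2 = (-0.8186, -0.4158, 0.3963).
r_{13} = e_1·c_3 = 1.1142; r_{23} = e_2·c_3 = -5.3338.
u_3 = c_3 − 1.1142·e_1 + 5.3338·e_2 = (0.2546, 0.9547, 1.5275).
‖u_3‖ = 1.8192, so e_3 = (0.1399, 0.5248, 0.8397).

Q = [[-0.5571, -0.8186, 0.1399], [0.7428, -0.4158, 0.5248], [-0.3714, 0.3963, 0.8397]], R = [[5.3852, -2.4140, 1.1142], [0.0000, 5.3078, -5.3338], [0.0000, 0.0000, 1.8192]]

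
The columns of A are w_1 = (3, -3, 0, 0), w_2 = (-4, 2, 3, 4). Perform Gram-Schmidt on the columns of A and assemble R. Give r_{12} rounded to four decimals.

r_{12} = -4.2426

w_1 = (3, -3, 0, 0); ‖w_1‖ = 4.2426, so q_1 = (0.7071, -0.7071, 0.0000, 0.0000).
r_{12} = q_1·w_2 = -4.2426.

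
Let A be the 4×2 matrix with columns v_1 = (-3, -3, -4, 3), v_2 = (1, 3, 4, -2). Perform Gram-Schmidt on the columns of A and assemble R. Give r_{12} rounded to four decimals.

v_1 = (-3, -3, -4, 3); ‖v_1‖ = 6.5574, so e_1 = (-0.4575, -0.4575, -0.6100, 0.4575).
r_{12} = e_1·v_2 = -5.1850.

r_{12} = -5.1850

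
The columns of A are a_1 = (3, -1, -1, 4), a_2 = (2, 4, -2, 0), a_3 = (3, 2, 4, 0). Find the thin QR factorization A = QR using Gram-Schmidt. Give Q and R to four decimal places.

Q = [[0.5774, 0.3215, 0.4393], [-0.1925, 0.8574, 0.2154], [-0.1925, -0.3828, 0.8702], [0.7698, -0.1225, -0.0581]], R = [[5.1962, 0.7698, 0.5774], [0.0000, 4.8381, 1.1483], [0.0000, 0.0000, 5.2295]]

a_1 = (3, -1, -1, 4); ‖a_1‖ = 5.1962, so e_1 = (0.5774, -0.1925, -0.1925, 0.7698).
e_1·a_2 = 0.5774·2 + (-0.1925)·4 + (-0.1925)·(-2) + 0.7698·0 = 0.7698.
u_2 = a_2 − 0.7698·e_1 = (1.5556, 4.1481, -1.8519, -0.5926).
‖u_2‖ = 4.8381, so e_2 = (0.3215, 0.8574, -0.3828, -0.1225).
e_1·a_3 = 0.5774·3 + (-0.1925)·2 + (-0.1925)·4 + 0.7698·0 = 0.5774; e_2·a_3 = 0.3215·3 + 0.8574·2 + (-0.3828)·4 + (-0.1225)·0 = 1.1483.
u_3 = a_3 − 0.5774·e_1 − 1.1483·e_2 = (2.2975, 1.1266, 4.5506, -0.3038).
‖u_3‖ = 5.2295, so e_3 = (0.4393, 0.2154, 0.8702, -0.0581).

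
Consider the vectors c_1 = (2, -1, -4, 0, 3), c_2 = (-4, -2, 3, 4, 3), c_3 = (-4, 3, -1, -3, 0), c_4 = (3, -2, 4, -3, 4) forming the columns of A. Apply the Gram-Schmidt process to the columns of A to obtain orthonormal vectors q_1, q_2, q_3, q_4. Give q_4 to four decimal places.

c_1 = (2, -1, -4, 0, 3); ‖c_1‖ = 5.4772, so q_1 = (0.3651, -0.1826, -0.7303, 0.0000, 0.5477).
q_1·c_2 = 0.3651·(-4) + (-0.1826)·(-2) + (-0.7303)·3 + 0.0000·4 + 0.5477·3 = -1.6432.
u_2 = c_2 + 1.6432·q_1 = (-3.4000, -2.3000, 1.8000, 4.0000, 3.9000).
‖u_2‖ = 7.1624, so q_2 = (-0.4747, -0.3211, 0.2513, 0.5585, 0.5445).
q_1·c_3 = 0.3651·(-4) + (-0.1826)·3 + (-0.7303)·(-1) + 0.0000·(-3) + 0.5477·0 = -1.2780; q_2·c_3 = (-0.4747)·(-4) + (-0.3211)·3 + 0.2513·(-1) + 0.5585·(-3) + 0.5445·0 = -0.9913.
u_3 = c_3 + 1.2780·q_1 + 0.9913·q_2 = (-4.0039, 2.4483, -1.6842, -2.4464, 1.2398).
‖u_3‖ = 5.6907, so q_3 = (-0.7036, 0.4302, -0.2960, -0.4299, 0.2179).
q_1·c_4 = 0.3651·3 + (-0.1826)·(-2) + (-0.7303)·4 + 0.0000·(-3) + 0.5477·4 = 0.7303; q_2·c_4 = (-0.4747)·3 + (-0.3211)·(-2) + 0.2513·4 + 0.5585·(-3) + 0.5445·4 = 0.7260; q_3·c_4 = (-0.7036)·3 + 0.4302·(-2) + (-0.2960)·4 + (-0.4299)·(-3) + 0.2179·4 = -1.9940.
u_4 = c_4 − 0.7303·q_1 − 0.7260·q_2 + 1.9940·q_3 = (1.6751, -0.7757, 3.7607, -4.2626, 3.6391).
‖u_4‖ = 6.9974, so q_4 = (0.2394, -0.1108, 0.5374, -0.6092, 0.5201).

q_4 = (0.2394, -0.1108, 0.5374, -0.6092, 0.5201)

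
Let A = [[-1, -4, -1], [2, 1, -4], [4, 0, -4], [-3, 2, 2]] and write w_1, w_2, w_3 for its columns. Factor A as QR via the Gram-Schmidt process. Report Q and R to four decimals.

w_1 = (-1, 2, 4, -3); ‖w_1‖ = 5.4772, so e_1 = (-0.1826, 0.3651, 0.7303, -0.5477).
e_1·w_2 = (-0.1826)·(-4) + 0.3651·1 + 0.7303·0 + (-0.5477)·2 = 0.0000.
u_2 = w_2 + 0.0000·e_1 = (-4.0000, 1.0000, 0.0000, 2.0000).
‖u_2‖ = 4.5826, so e_2 = (-0.8729, 0.2182, 0.0000, 0.4364).
e_1·w_3 = (-0.1826)·(-1) + 0.3651·(-4) + 0.7303·(-4) + (-0.5477)·2 = -5.2947; e_2·w_3 = (-0.8729)·(-1) + 0.2182·(-4) + 0.0000·(-4) + 0.4364·2 = 0.8729.
u_3 = w_3 + 5.2947·e_1 − 0.8729·e_2 = (-1.2048, -2.2571, -0.1333, -1.2810).
‖u_3‖ = 2.8644, so e_3 = (-0.4206, -0.7880, -0.0465, -0.4472).

Q = [[-0.1826, -0.8729, -0.4206], [0.3651, 0.2182, -0.7880], [0.7303, 0.0000, -0.0465], [-0.5477, 0.4364, -0.4472]], R = [[5.4772, 0.0000, -5.2947], [0.0000, 4.5826, 0.8729], [0.0000, 0.0000, 2.8644]]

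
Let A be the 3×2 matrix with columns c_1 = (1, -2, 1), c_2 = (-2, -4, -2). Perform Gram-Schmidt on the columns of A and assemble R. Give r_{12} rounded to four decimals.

r_{12} = 1.6330

e_1 = c_1/‖c_1‖ = (1, -2, 1)/2.4495 = (0.4082, -0.8165, 0.4082).
r_{12} = e_1·c_2 = 1.6330.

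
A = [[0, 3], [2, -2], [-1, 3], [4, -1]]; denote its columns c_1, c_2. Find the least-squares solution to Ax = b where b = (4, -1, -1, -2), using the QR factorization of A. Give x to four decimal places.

x = (-0.1768, 0.4807)

c_1 = (0, 2, -1, 4); ‖c_1‖ = 4.5826, so e_1 = (0.0000, 0.4364, -0.2182, 0.8729).
e_1·c_2 = 0.0000·3 + 0.4364·(-2) + (-0.2182)·3 + 0.8729·(-1) = -2.4004.
u_2 = c_2 + 2.4004·e_1 = (3.0000, -0.9524, 2.4762, 1.0952).
‖u_2‖ = 4.1519, so e_2 = (0.7226, -0.2294, 0.5964, 0.2638).
Qᵀb = (-1.9640, 1.9957).
Back-substitute: x_2 = 1.9957/4.1519 = 0.4807.
x_1 = (-1.9640 + 2.4004·0.4807)/4.5826 = -0.1768.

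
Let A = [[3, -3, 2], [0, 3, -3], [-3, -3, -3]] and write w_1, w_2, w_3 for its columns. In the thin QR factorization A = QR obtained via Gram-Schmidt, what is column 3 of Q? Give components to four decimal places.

e_3 = (-0.4082, -0.8165, -0.4082)

w_1 = (3, 0, -3); ‖w_1‖ = 4.2426, so e_1 = (0.7071, 0.0000, -0.7071).
e_1·w_2 = 0.7071·(-3) + 0.0000·3 + (-0.7071)·(-3) = 0.0000.
u_2 = w_2 + 0.0000·e_1 = (-3.0000, 3.0000, -3.0000).
‖u_2‖ = 5.1962, so e_2 = (-0.5774, 0.5774, -0.5774).
e_1·w_3 = 0.7071·2 + 0.0000·(-3) + (-0.7071)·(-3) = 3.5355; e_2·w_3 = (-0.5774)·2 + 0.5774·(-3) + (-0.5774)·(-3) = -1.1547.
u_3 = w_3 − 3.5355·e_1 + 1.1547·e_2 = (-1.1667, -2.3333, -1.1667).
‖u_3‖ = 2.8577, so e_3 = (-0.4082, -0.8165, -0.4082).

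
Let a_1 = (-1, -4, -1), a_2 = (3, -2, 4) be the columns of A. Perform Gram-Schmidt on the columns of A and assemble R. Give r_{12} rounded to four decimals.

r_{12} = 0.2357

e_1 = a_1/‖a_1‖ = (-1, -4, -1)/4.2426 = (-0.2357, -0.9428, -0.2357).
r_{12} = e_1·a_2 = 0.2357.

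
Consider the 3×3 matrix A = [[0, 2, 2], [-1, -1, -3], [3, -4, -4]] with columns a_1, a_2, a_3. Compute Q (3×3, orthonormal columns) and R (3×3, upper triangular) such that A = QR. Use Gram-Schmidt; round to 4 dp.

Q = [[0.0000, 0.6704, -0.7420], [-0.3162, -0.7039, -0.6360], [0.9487, -0.2346, -0.2120]], R = [[3.1623, -3.4785, -2.8460], [0.0000, 2.9833, 4.3911], [0.0000, 0.0000, 1.2720]]

a_1 = (0, -1, 3); ‖a_1‖ = 3.1623, so q_1 = (0.0000, -0.3162, 0.9487).
q_1·a_2 = 0.0000·2 + (-0.3162)·(-1) + 0.9487·(-4) = -3.4785.
u_2 = a_2 + 3.4785·q_1 = (2.0000, -2.1000, -0.7000).
‖u_2‖ = 2.9833, so q_2 = (0.6704, -0.7039, -0.2346).
q_1·a_3 = 0.0000·2 + (-0.3162)·(-3) + 0.9487·(-4) = -2.8460; q_2·a_3 = 0.6704·2 + (-0.7039)·(-3) + (-0.2346)·(-4) = 4.3911.
u_3 = a_3 + 2.8460·q_1 − 4.3911·q_2 = (-0.9438, -0.8090, -0.2697).
‖u_3‖ = 1.2720, so q_3 = (-0.7420, -0.6360, -0.2120).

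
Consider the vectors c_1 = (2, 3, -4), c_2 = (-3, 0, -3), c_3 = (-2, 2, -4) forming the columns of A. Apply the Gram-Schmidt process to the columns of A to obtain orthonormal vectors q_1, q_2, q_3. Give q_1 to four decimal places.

q_1 = (0.3714, 0.5571, -0.7428)

c_1 = (2, 3, -4); ‖c_1‖ = 5.3852, so q_1 = (0.3714, 0.5571, -0.7428).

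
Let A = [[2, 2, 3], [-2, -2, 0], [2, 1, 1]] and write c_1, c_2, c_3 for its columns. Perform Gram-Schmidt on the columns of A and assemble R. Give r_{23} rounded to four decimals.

r_{23} = 0.4082

c_1 = (2, -2, 2); ‖c_1‖ = 3.4641, so e_1 = (0.5774, -0.5774, 0.5774).
e_1·c_2 = 0.5774·2 + (-0.5774)·(-2) + 0.5774·1 = 2.8868.
u_2 = c_2 − 2.8868·e_1 = (0.3333, -0.3333, -0.6667).
‖u_2‖ = 0.8165, so e_2 = (0.4082, -0.4082, -0.8165).
r_{23} = e_2·c_3 = 0.4082.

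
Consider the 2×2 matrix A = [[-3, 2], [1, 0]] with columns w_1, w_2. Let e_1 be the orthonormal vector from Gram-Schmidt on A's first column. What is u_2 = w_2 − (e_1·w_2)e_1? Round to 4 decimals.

w_1 = (-3, 1); ‖w_1‖ = 3.1623, so e_1 = (-0.9487, 0.3162).
e_1·w_2 = (-0.9487)·2 + 0.3162·0 = -1.8974.
u_2 = w_2 + 1.8974·e_1 = (0.2000, 0.6000).

u_2 = (0.2000, 0.6000)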